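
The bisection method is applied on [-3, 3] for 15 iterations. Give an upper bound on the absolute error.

Bisection error bound: |error| ≤ (b-a)/2^n
|error| ≤ (3 - (-3))/2^15 = 6/2^15
|error| ≤ 0.0001831055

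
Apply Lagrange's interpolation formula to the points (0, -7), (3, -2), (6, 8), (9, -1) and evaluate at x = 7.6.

Lagrange interpolation formula:
P(x) = Σ yᵢ × Lᵢ(x)
where Lᵢ(x) = Π_{j≠i} (x - xⱼ)/(xᵢ - xⱼ)

L_0(7.6) = (7.6 - 3)/(0 - 3) × (7.6 - 6)/(0 - 6) × (7.6 - 9)/(0 - 9) = 0.063605
L_1(7.6) = (7.6 - 0)/(3 - 0) × (7.6 - 6)/(3 - 6) × (7.6 - 9)/(3 - 9) = -0.315259
L_2(7.6) = (7.6 - 0)/(6 - 0) × (7.6 - 3)/(6 - 3) × (7.6 - 9)/(6 - 9) = 0.906370
L_3(7.6) = (7.6 - 0)/(9 - 0) × (7.6 - 3)/(9 - 3) × (7.6 - 6)/(9 - 6) = 0.345284

P(7.6) = (-7)×L_0(7.6) + (-2)×L_1(7.6) + 8×L_2(7.6) + (-1)×L_3(7.6)
P(7.6) = 7.090963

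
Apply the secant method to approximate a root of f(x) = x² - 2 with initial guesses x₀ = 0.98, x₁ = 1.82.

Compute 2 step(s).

f(x) = x² - 2
x₀ = 0.98, x₁ = 1.82

Secant formula: x_{n+1} = x_n - f(x_n)(x_n - x_{n-1})/(f(x_n) - f(x_{n-1}))

Iteration 1:
  f(0.980000) = -1.039600
  f(1.820000) = 1.312400
  x_2 = 1.820000 - 1.312400×(1.820000 - 0.980000)/(1.312400 - (-1.039600))
       = 1.351286
Iteration 2:
  f(1.820000) = 1.312400
  f(1.351286) = -0.174027
  x_3 = 1.351286 - (-0.174027)×(1.351286 - 1.820000)/(-0.174027 - 1.312400)
       = 1.406162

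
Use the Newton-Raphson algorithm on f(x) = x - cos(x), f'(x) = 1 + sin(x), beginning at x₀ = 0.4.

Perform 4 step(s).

f(x) = x - cos(x)
f'(x) = 1 + sin(x)
x₀ = 0.4

Newton-Raphson formula: x_{n+1} = x_n - f(x_n)/f'(x_n)

Iteration 1:
  f(0.400000) = -0.521061
  f'(0.400000) = 1.389418
  x_1 = 0.400000 - (-0.521061)/1.389418 = 0.775021
Iteration 2:
  f(0.775021) = 0.060615
  f'(0.775021) = 1.699731
  x_2 = 0.775021 - 0.060615/1.699731 = 0.739360
Iteration 3:
  f(0.739360) = 0.000460
  f'(0.739360) = 1.673815
  x_3 = 0.739360 - 0.000460/1.673815 = 0.739085
Iteration 4:
  f(0.739085) = 0.000000
  f'(0.739085) = 1.673612
  x_4 = 0.739085 - 0.000000/1.673612 = 0.739085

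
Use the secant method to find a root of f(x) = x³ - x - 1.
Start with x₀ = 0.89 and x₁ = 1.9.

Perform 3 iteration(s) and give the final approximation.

f(x) = x³ - x - 1
x₀ = 0.89, x₁ = 1.9

Secant formula: x_{n+1} = x_n - f(x_n)(x_n - x_{n-1})/(f(x_n) - f(x_{n-1}))

Iteration 1:
  f(0.890000) = -1.185031
  f(1.900000) = 3.959000
  x_2 = 1.900000 - 3.959000×(1.900000 - 0.890000)/(3.959000 - (-1.185031))
       = 1.122674
Iteration 2:
  f(1.900000) = 3.959000
  f(1.122674) = -0.707660
  x_3 = 1.122674 - (-0.707660)×(1.122674 - 1.900000)/(-0.707660 - 3.959000)
       = 1.240549
Iteration 3:
  f(1.122674) = -0.707660
  f(1.240549) = -0.331392
  x_4 = 1.240549 - (-0.331392)×(1.240549 - 1.122674)/(-0.331392 - (-0.707660))
       = 1.344365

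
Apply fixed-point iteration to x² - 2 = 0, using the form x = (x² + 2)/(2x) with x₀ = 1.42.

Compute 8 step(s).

Equation: x² - 2 = 0
Fixed-point form: x = (x² + 2)/(2x)
x₀ = 1.42

x_1 = g(1.420000) = 1.414225
x_2 = g(1.414225) = 1.414214
x_3 = g(1.414214) = 1.414214
x_4 = g(1.414214) = 1.414214
x_5 = g(1.414214) = 1.414214
x_6 = g(1.414214) = 1.414214
x_7 = g(1.414214) = 1.414214
x_8 = g(1.414214) = 1.414214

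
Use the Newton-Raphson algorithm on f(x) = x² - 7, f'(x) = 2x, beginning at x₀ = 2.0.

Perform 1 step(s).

f(x) = x² - 7
f'(x) = 2x
x₀ = 2.0

Newton-Raphson formula: x_{n+1} = x_n - f(x_n)/f'(x_n)

Iteration 1:
  f(2.000000) = -3.000000
  f'(2.000000) = 4.000000
  x_1 = 2.000000 - (-3.000000)/4.000000 = 2.750000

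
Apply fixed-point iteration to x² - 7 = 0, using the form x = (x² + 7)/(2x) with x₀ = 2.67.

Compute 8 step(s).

Equation: x² - 7 = 0
Fixed-point form: x = (x² + 7)/(2x)
x₀ = 2.67

x_1 = g(2.670000) = 2.645861
x_2 = g(2.645861) = 2.645751
x_3 = g(2.645751) = 2.645751
x_4 = g(2.645751) = 2.645751
x_5 = g(2.645751) = 2.645751
x_6 = g(2.645751) = 2.645751
x_7 = g(2.645751) = 2.645751
x_8 = g(2.645751) = 2.645751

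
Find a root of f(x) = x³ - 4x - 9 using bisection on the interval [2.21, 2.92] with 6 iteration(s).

f(x) = x³ - 4x - 9
Initial interval: [2.21, 2.92]

Iteration 1:
  c_1 = (2.210000 + 2.920000)/2 = 2.565000
  f(c_1) = f(2.565000) = -2.384288
  f(a) × f(c) ≥ 0, new interval: [2.565000, 2.920000]
Iteration 2:
  c_2 = (2.565000 + 2.920000)/2 = 2.742500
  f(c_2) = f(2.742500) = 0.657182
  f(a) × f(c) < 0, new interval: [2.565000, 2.742500]
Iteration 3:
  c_3 = (2.565000 + 2.742500)/2 = 2.653750
  f(c_3) = f(2.653750) = -0.926260
  f(a) × f(c) ≥ 0, new interval: [2.653750, 2.742500]
Iteration 4:
  c_4 = (2.653750 + 2.742500)/2 = 2.698125
  f(c_4) = f(2.698125) = -0.150478
  f(a) × f(c) ≥ 0, new interval: [2.698125, 2.742500]
Iteration 5:
  c_5 = (2.698125 + 2.742500)/2 = 2.720312
  f(c_5) = f(2.720312) = 0.249335
  f(a) × f(c) < 0, new interval: [2.698125, 2.720312]
Iteration 6:
  c_6 = (2.698125 + 2.720312)/2 = 2.709219
  f(c_6) = f(2.709219) = 0.048428
  f(a) × f(c) < 0, new interval: [2.698125, 2.709219]

After 6 iteration(s), the approximation is c_6 = 2.709219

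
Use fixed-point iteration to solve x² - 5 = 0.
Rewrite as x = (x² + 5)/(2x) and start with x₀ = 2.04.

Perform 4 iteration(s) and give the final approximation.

Equation: x² - 5 = 0
Fixed-point form: x = (x² + 5)/(2x)
x₀ = 2.04

x_1 = g(2.040000) = 2.245490
x_2 = g(2.245490) = 2.236088
x_3 = g(2.236088) = 2.236068
x_4 = g(2.236068) = 2.236068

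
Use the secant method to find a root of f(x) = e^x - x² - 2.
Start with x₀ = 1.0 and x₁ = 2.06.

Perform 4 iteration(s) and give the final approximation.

f(x) = e^x - x² - 2
x₀ = 1.0, x₁ = 2.06

Secant formula: x_{n+1} = x_n - f(x_n)(x_n - x_{n-1})/(f(x_n) - f(x_{n-1}))

Iteration 1:
  f(1.000000) = -0.281718
  f(2.060000) = 1.602370
  x_2 = 2.060000 - 1.602370×(2.060000 - 1.000000)/(1.602370 - (-0.281718))
       = 1.158496
Iteration 2:
  f(2.060000) = 1.602370
  f(1.158496) = -0.156973
  x_3 = 1.158496 - (-0.156973)×(1.158496 - 2.060000)/(-0.156973 - 1.602370)
       = 1.238931
Iteration 3:
  f(1.158496) = -0.156973
  f(1.238931) = -0.083029
  x_4 = 1.238931 - (-0.083029)×(1.238931 - 1.158496)/(-0.083029 - (-0.156973))
       = 1.329247
Iteration 4:
  f(1.238931) = -0.083029
  f(1.329247) = 0.011299
  x_5 = 1.329247 - 0.011299×(1.329247 - 1.238931)/(0.011299 - (-0.083029))
       = 1.318428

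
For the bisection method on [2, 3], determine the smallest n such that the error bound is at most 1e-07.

We need (b-a)/2^n ≤ 1e-07
(3 - 2)/2^n ≤ 1e-07
1/2^n ≤ 1e-07
2^n ≥ 10000000
n ≥ log₂(10000000) = 23.25
n ≥ 24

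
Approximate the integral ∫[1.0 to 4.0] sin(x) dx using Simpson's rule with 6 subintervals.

f(x) = sin(x)
a = 1.0, b = 4.0, n = 6
h = (b - a)/n = 0.500000

Simpson's rule: (h/3)[f(x₀) + 4f(x₁) + 2f(x₂) + ... + f(xₙ)]

x_0 = 1.0000, f(x_0) = 0.841471, coefficient = 1
x_1 = 1.5000, f(x_1) = 0.997495, coefficient = 4
x_2 = 2.0000, f(x_2) = 0.909297, coefficient = 2
x_3 = 2.5000, f(x_3) = 0.598472, coefficient = 4
x_4 = 3.0000, f(x_4) = 0.141120, coefficient = 2
x_5 = 3.5000, f(x_5) = -0.350783, coefficient = 4
x_6 = 4.0000, f(x_6) = -0.756802, coefficient = 1

I ≈ (0.500000/3) × 7.166239 = 1.194373
Exact value: 1.193946
Error: 0.000427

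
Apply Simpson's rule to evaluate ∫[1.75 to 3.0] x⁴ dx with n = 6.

f(x) = x⁴
a = 1.75, b = 3.0, n = 6
h = (b - a)/n = 0.208333

Simpson's rule: (h/3)[f(x₀) + 4f(x₁) + 2f(x₂) + ... + f(xₙ)]

x_0 = 1.7500, f(x_0) = 9.378906, coefficient = 1
x_1 = 1.9583, f(x_1) = 14.707758, coefficient = 4
x_2 = 2.1667, f(x_2) = 22.037809, coefficient = 2
x_3 = 2.3750, f(x_3) = 31.816650, coefficient = 4
x_4 = 2.5833, f(x_4) = 44.537085, coefficient = 2
x_5 = 2.7917, f(x_5) = 60.737127, coefficient = 4
x_6 = 3.0000, f(x_6) = 81.000000, coefficient = 1

I ≈ (0.208333/3) × 652.574834 = 45.317697
Exact value: 45.317383
Error: 0.000314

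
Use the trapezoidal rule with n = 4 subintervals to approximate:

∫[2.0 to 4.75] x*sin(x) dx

f(x) = x*sin(x)
a = 2.0, b = 4.75, n = 4
h = (b - a)/n = 0.687500

Trapezoidal rule: (h/2)[f(x₀) + 2f(x₁) + 2f(x₂) + ... + f(xₙ)]

x_0 = 2.0000, f(x_0) = 1.818595, coefficient = 1
x_1 = 2.6875, f(x_1) = 1.178864, coefficient = 2
x_2 = 3.3750, f(x_2) = -0.780617, coefficient = 2
x_3 = 4.0625, f(x_3) = -3.234363, coefficient = 2
x_4 = 4.7500, f(x_4) = -4.746641, coefficient = 1

I ≈ (0.687500/2) × -8.600278 = -2.956345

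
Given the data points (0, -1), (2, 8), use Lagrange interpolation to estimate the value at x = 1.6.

Lagrange interpolation formula:
P(x) = Σ yᵢ × Lᵢ(x)
where Lᵢ(x) = Π_{j≠i} (x - xⱼ)/(xᵢ - xⱼ)

L_0(1.6) = (1.6 - 2)/(0 - 2) = 0.200000
L_1(1.6) = (1.6 - 0)/(2 - 0) = 0.800000

P(1.6) = (-1)×L_0(1.6) + 8×L_1(1.6)
P(1.6) = 6.200000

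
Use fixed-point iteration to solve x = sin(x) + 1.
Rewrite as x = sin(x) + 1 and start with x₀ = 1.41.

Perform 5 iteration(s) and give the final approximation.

Equation: x = sin(x) + 1
Fixed-point form: x = sin(x) + 1
x₀ = 1.41

x_1 = g(1.410000) = 1.987100
x_2 = g(1.987100) = 1.914590
x_3 = g(1.914590) = 1.941483
x_4 = g(1.941483) = 1.932079
x_5 = g(1.932079) = 1.935444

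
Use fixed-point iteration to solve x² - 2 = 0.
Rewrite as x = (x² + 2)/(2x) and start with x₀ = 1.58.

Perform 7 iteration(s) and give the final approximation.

Equation: x² - 2 = 0
Fixed-point form: x = (x² + 2)/(2x)
x₀ = 1.58

x_1 = g(1.580000) = 1.422911
x_2 = g(1.422911) = 1.414240
x_3 = g(1.414240) = 1.414214
x_4 = g(1.414214) = 1.414214
x_5 = g(1.414214) = 1.414214
x_6 = g(1.414214) = 1.414214
x_7 = g(1.414214) = 1.414214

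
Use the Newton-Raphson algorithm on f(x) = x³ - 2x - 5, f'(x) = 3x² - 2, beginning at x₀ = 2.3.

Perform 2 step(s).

f(x) = x³ - 2x - 5
f'(x) = 3x² - 2
x₀ = 2.3

Newton-Raphson formula: x_{n+1} = x_n - f(x_n)/f'(x_n)

Iteration 1:
  f(2.300000) = 2.567000
  f'(2.300000) = 13.870000
  x_1 = 2.300000 - 2.567000/13.870000 = 2.114924
Iteration 2:
  f(2.114924) = 0.230006
  f'(2.114924) = 11.418714
  x_2 = 2.114924 - 0.230006/11.418714 = 2.094781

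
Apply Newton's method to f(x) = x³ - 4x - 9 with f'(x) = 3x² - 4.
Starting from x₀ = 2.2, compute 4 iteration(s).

f(x) = x³ - 4x - 9
f'(x) = 3x² - 4
x₀ = 2.2

Newton-Raphson formula: x_{n+1} = x_n - f(x_n)/f'(x_n)

Iteration 1:
  f(2.200000) = -7.152000
  f'(2.200000) = 10.520000
  x_1 = 2.200000 - (-7.152000)/10.520000 = 2.879848
Iteration 2:
  f(2.879848) = 3.364696
  f'(2.879848) = 20.880572
  x_2 = 2.879848 - 3.364696/20.880572 = 2.718708
Iteration 3:
  f(2.718708) = 0.220151
  f'(2.718708) = 18.174118
  x_3 = 2.718708 - 0.220151/18.174118 = 2.706594
Iteration 4:
  f(2.706594) = 0.001195
  f'(2.706594) = 17.976960
  x_4 = 2.706594 - 0.001195/17.976960 = 2.706528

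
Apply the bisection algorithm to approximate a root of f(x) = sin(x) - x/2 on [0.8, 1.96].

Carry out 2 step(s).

f(x) = sin(x) - x/2
Initial interval: [0.8, 1.96]

Iteration 1:
  c_1 = (0.800000 + 1.960000)/2 = 1.380000
  f(c_1) = f(1.380000) = 0.291854
  f(a) × f(c) ≥ 0, new interval: [1.380000, 1.960000]
Iteration 2:
  c_2 = (1.380000 + 1.960000)/2 = 1.670000
  f(c_2) = f(1.670000) = 0.160083
  f(a) × f(c) ≥ 0, new interval: [1.670000, 1.960000]

After 2 iteration(s), the approximation is c_2 = 1.670000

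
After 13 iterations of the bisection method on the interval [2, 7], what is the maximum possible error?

Bisection error bound: |error| ≤ (b-a)/2^n
|error| ≤ (7 - 2)/2^13 = 5/2^13
|error| ≤ 0.0006103516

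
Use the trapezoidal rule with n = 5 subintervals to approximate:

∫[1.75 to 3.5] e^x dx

f(x) = e^x
a = 1.75, b = 3.5, n = 5
h = (b - a)/n = 0.350000

Trapezoidal rule: (h/2)[f(x₀) + 2f(x₁) + 2f(x₂) + ... + f(xₙ)]

x_0 = 1.7500, f(x_0) = 5.754603, coefficient = 1
x_1 = 2.1000, f(x_1) = 8.166170, coefficient = 2
x_2 = 2.4500, f(x_2) = 11.588347, coefficient = 2
x_3 = 2.8000, f(x_3) = 16.444647, coefficient = 2
x_4 = 3.1500, f(x_4) = 23.336065, coefficient = 2
x_5 = 3.5000, f(x_5) = 33.115452, coefficient = 1

I ≈ (0.350000/2) × 157.940511 = 27.639589
Exact value: 27.360849
Error: 0.278740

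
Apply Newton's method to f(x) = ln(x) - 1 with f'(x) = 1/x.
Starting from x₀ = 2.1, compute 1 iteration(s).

f(x) = ln(x) - 1
f'(x) = 1/x
x₀ = 2.1

Newton-Raphson formula: x_{n+1} = x_n - f(x_n)/f'(x_n)

Iteration 1:
  f(2.100000) = -0.258063
  f'(2.100000) = 0.476190
  x_1 = 2.100000 - (-0.258063)/0.476190 = 2.641932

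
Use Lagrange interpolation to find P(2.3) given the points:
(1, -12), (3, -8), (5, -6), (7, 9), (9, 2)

Lagrange interpolation formula:
P(x) = Σ yᵢ × Lᵢ(x)
where Lᵢ(x) = Π_{j≠i} (x - xⱼ)/(xᵢ - xⱼ)

L_0(2.3) = (2.3 - 3)/(1 - 3) × (2.3 - 5)/(1 - 5) × (2.3 - 7)/(1 - 7) × (2.3 - 9)/(1 - 9) = 0.154990
L_1(2.3) = (2.3 - 1)/(3 - 1) × (2.3 - 5)/(3 - 5) × (2.3 - 7)/(3 - 7) × (2.3 - 9)/(3 - 9) = 1.151353
L_2(2.3) = (2.3 - 1)/(5 - 1) × (2.3 - 3)/(5 - 3) × (2.3 - 7)/(5 - 7) × (2.3 - 9)/(5 - 9) = -0.447748
L_3(2.3) = (2.3 - 1)/(7 - 1) × (2.3 - 3)/(7 - 3) × (2.3 - 5)/(7 - 5) × (2.3 - 9)/(7 - 9) = 0.171478
L_4(2.3) = (2.3 - 1)/(9 - 1) × (2.3 - 3)/(9 - 3) × (2.3 - 5)/(9 - 5) × (2.3 - 7)/(9 - 7) = -0.030073

P(2.3) = (-12)×L_0(2.3) + (-8)×L_1(2.3) + (-6)×L_2(2.3) + 9×L_3(2.3) + 2×L_4(2.3)
P(2.3) = -6.901055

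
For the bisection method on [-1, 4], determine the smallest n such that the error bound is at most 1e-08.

We need (b-a)/2^n ≤ 1e-08
(4 - (-1))/2^n ≤ 1e-08
5/2^n ≤ 1e-08
2^n ≥ 500000000
n ≥ log₂(500000000) = 28.90
n ≥ 29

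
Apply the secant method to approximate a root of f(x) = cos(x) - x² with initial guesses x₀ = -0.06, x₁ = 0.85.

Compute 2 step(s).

f(x) = cos(x) - x²
x₀ = -0.06, x₁ = 0.85

Secant formula: x_{n+1} = x_n - f(x_n)(x_n - x_{n-1})/(f(x_n) - f(x_{n-1}))

Iteration 1:
  f(-0.060000) = 0.994601
  f(0.850000) = -0.062517
  x_2 = 0.850000 - (-0.062517)×(0.850000 - (-0.060000))/(-0.062517 - 0.994601)
       = 0.796184
Iteration 2:
  f(0.850000) = -0.062517
  f(0.796184) = 0.065531
  x_3 = 0.796184 - 0.065531×(0.796184 - 0.850000)/(0.065531 - (-0.062517))
       = 0.823725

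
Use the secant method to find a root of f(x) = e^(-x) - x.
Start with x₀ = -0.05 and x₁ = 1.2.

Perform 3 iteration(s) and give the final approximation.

f(x) = e^(-x) - x
x₀ = -0.05, x₁ = 1.2

Secant formula: x_{n+1} = x_n - f(x_n)(x_n - x_{n-1})/(f(x_n) - f(x_{n-1}))

Iteration 1:
  f(-0.050000) = 1.101271
  f(1.200000) = -0.898806
  x_2 = 1.200000 - (-0.898806)×(1.200000 - (-0.050000))/(-0.898806 - 1.101271)
       = 0.638268
Iteration 2:
  f(1.200000) = -0.898806
  f(0.638268) = -0.110061
  x_3 = 0.638268 - (-0.110061)×(0.638268 - 1.200000)/(-0.110061 - (-0.898806))
       = 0.559884
Iteration 3:
  f(0.638268) = -0.110061
  f(0.559884) = 0.011392
  x_4 = 0.559884 - 0.011392×(0.559884 - 0.638268)/(0.011392 - (-0.110061))
       = 0.567236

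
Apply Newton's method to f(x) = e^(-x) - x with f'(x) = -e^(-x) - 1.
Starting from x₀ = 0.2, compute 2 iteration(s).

f(x) = e^(-x) - x
f'(x) = -e^(-x) - 1
x₀ = 0.2

Newton-Raphson formula: x_{n+1} = x_n - f(x_n)/f'(x_n)

Iteration 1:
  f(0.200000) = 0.618731
  f'(0.200000) = -1.818731
  x_1 = 0.200000 - 0.618731/(-1.818731) = 0.540199
Iteration 2:
  f(0.540199) = 0.042433
  f'(0.540199) = -1.582632
  x_2 = 0.540199 - 0.042433/(-1.582632) = 0.567011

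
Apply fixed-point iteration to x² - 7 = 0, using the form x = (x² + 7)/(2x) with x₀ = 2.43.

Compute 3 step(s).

Equation: x² - 7 = 0
Fixed-point form: x = (x² + 7)/(2x)
x₀ = 2.43

x_1 = g(2.430000) = 2.655329
x_2 = g(2.655329) = 2.645769
x_3 = g(2.645769) = 2.645751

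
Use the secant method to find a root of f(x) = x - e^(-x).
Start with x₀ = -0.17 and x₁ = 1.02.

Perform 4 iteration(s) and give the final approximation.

f(x) = x - e^(-x)
x₀ = -0.17, x₁ = 1.02

Secant formula: x_{n+1} = x_n - f(x_n)(x_n - x_{n-1})/(f(x_n) - f(x_{n-1}))

Iteration 1:
  f(-0.170000) = -1.355305
  f(1.020000) = 0.659405
  x_2 = 1.020000 - 0.659405×(1.020000 - (-0.170000))/(0.659405 - (-1.355305))
       = 0.630519
Iteration 2:
  f(1.020000) = 0.659405
  f(0.630519) = 0.098203
  x_3 = 0.630519 - 0.098203×(0.630519 - 1.020000)/(0.098203 - 0.659405)
       = 0.562365
Iteration 3:
  f(0.630519) = 0.098203
  f(0.562365) = -0.007496
  x_4 = 0.562365 - (-0.007496)×(0.562365 - 0.630519)/(-0.007496 - 0.098203)
       = 0.567198
Iteration 4:
  f(0.562365) = -0.007496
  f(0.567198) = 0.000085
  x_5 = 0.567198 - 0.000085×(0.567198 - 0.562365)/(0.000085 - (-0.007496))
       = 0.567143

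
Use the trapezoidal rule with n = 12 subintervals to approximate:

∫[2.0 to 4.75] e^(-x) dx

f(x) = e^(-x)
a = 2.0, b = 4.75, n = 12
h = (b - a)/n = 0.229167

Trapezoidal rule: (h/2)[f(x₀) + 2f(x₁) + 2f(x₂) + ... + f(xₙ)]

x_0 = 2.0000, f(x_0) = 0.135335, coefficient = 1
x_1 = 2.2292, f(x_1) = 0.107618, coefficient = 2
x_2 = 2.4583, f(x_2) = 0.085577, coefficient = 2
x_3 = 2.6875, f(x_3) = 0.068051, coefficient = 2
x_4 = 2.9167, f(x_4) = 0.054114, coefficient = 2
x_5 = 3.1458, f(x_5) = 0.043031, coefficient = 2
x_6 = 3.3750, f(x_6) = 0.034218, coefficient = 2
x_7 = 3.6042, f(x_7) = 0.027210, coefficient = 2
x_8 = 3.8333, f(x_8) = 0.021637, coefficient = 2
x_9 = 4.0625, f(x_9) = 0.017206, coefficient = 2
x_10 = 4.2917, f(x_10) = 0.013682, coefficient = 2
x_11 = 4.5208, f(x_11) = 0.010880, coefficient = 2
x_12 = 4.7500, f(x_12) = 0.008652, coefficient = 1

I ≈ (0.229167/2) × 1.110437 = 0.127238
Exact value: 0.126684
Error: 0.000554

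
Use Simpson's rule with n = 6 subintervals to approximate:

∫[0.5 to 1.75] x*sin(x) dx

f(x) = x*sin(x)
a = 0.5, b = 1.75, n = 6
h = (b - a)/n = 0.208333

Simpson's rule: (h/3)[f(x₀) + 4f(x₁) + 2f(x₂) + ... + f(xₙ)]

x_0 = 0.5000, f(x_0) = 0.239713, coefficient = 1
x_1 = 0.7083, f(x_1) = 0.460820, coefficient = 4
x_2 = 0.9167, f(x_2) = 0.727446, coefficient = 2
x_3 = 1.1250, f(x_3) = 1.015051, coefficient = 4
x_4 = 1.3333, f(x_4) = 1.295917, coefficient = 2
x_5 = 1.5417, f(x_5) = 1.541013, coefficient = 4
x_6 = 1.7500, f(x_6) = 1.721975, coefficient = 1

I ≈ (0.208333/3) × 18.075949 = 1.255274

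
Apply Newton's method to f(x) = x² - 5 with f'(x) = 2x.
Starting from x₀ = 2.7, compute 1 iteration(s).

f(x) = x² - 5
f'(x) = 2x
x₀ = 2.7

Newton-Raphson formula: x_{n+1} = x_n - f(x_n)/f'(x_n)

Iteration 1:
  f(2.700000) = 2.290000
  f'(2.700000) = 5.400000
  x_1 = 2.700000 - 2.290000/5.400000 = 2.275926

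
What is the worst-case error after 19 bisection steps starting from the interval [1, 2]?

Bisection error bound: |error| ≤ (b-a)/2^n
|error| ≤ (2 - 1)/2^19 = 1/2^19
|error| ≤ 0.0000019073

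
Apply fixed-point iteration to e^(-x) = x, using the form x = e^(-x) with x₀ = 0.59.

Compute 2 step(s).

Equation: e^(-x) = x
Fixed-point form: x = e^(-x)
x₀ = 0.59

x_1 = g(0.590000) = 0.554327
x_2 = g(0.554327) = 0.574459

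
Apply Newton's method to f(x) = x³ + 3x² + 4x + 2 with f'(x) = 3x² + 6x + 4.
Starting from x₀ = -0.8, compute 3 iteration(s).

f(x) = x³ + 3x² + 4x + 2
f'(x) = 3x² + 6x + 4
x₀ = -0.8

Newton-Raphson formula: x_{n+1} = x_n - f(x_n)/f'(x_n)

Iteration 1:
  f(-0.800000) = 0.208000
  f'(-0.800000) = 1.120000
  x_1 = -0.800000 - 0.208000/1.120000 = -0.985714
Iteration 2:
  f(-0.985714) = 0.014289
  f'(-0.985714) = 1.000612
  x_2 = -0.985714 - 0.014289/1.000612 = -0.999994
Iteration 3:
  f(-0.999994) = 0.000006
  f'(-0.999994) = 1.000000
  x_3 = -0.999994 - 0.000006/1.000000 = -1.000000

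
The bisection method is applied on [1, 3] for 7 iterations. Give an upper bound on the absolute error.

Bisection error bound: |error| ≤ (b-a)/2^n
|error| ≤ (3 - 1)/2^7 = 2/2^7
|error| ≤ 0.0156250000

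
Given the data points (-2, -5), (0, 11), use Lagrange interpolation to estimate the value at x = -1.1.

Lagrange interpolation formula:
P(x) = Σ yᵢ × Lᵢ(x)
where Lᵢ(x) = Π_{j≠i} (x - xⱼ)/(xᵢ - xⱼ)

L_0(-1.1) = (-1.1 - 0)/(-2 - 0) = 0.550000
L_1(-1.1) = (-1.1 - (-2))/(0 - (-2)) = 0.450000

P(-1.1) = (-5)×L_0(-1.1) + 11×L_1(-1.1)
P(-1.1) = 2.200000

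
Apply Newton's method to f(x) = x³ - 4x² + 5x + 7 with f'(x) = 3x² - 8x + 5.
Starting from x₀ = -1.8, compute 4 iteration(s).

f(x) = x³ - 4x² + 5x + 7
f'(x) = 3x² - 8x + 5
x₀ = -1.8

Newton-Raphson formula: x_{n+1} = x_n - f(x_n)/f'(x_n)

Iteration 1:
  f(-1.800000) = -20.792000
  f'(-1.800000) = 29.120000
  x_1 = -1.800000 - (-20.792000)/29.120000 = -1.085989
Iteration 2:
  f(-1.085989) = -4.428219
  f'(-1.085989) = 17.226028
  x_2 = -1.085989 - (-4.428219)/17.226028 = -0.828923
Iteration 3:
  f(-0.828923) = -0.462639
  f'(-0.828923) = 13.692730
  x_3 = -0.828923 - (-0.462639)/13.692730 = -0.795136
Iteration 4:
  f(-0.795136) = -0.007367
  f'(-0.795136) = 13.257815
  x_4 = -0.795136 - (-0.007367)/13.257815 = -0.794581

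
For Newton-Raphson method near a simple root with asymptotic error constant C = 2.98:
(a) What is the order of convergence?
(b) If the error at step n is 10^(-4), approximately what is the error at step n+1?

(a) Newton-Raphson has quadratic (order 2) convergence near simple roots.
    This means |e_{n+1}| ≈ C|e_n|².

(b) With |e_n| = 10^(-4) and C = 2.98:
    |e_{n+1}| ≈ 2.98 × (10^(-4))² = 2.98 × 10^(-8)

(a) 2 (quadratic); (b) |e_{n+1}| ≈ 2.980e-08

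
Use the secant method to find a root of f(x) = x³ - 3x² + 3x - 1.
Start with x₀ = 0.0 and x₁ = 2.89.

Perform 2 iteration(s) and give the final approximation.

f(x) = x³ - 3x² + 3x - 1
x₀ = 0.0, x₁ = 2.89

Secant formula: x_{n+1} = x_n - f(x_n)(x_n - x_{n-1})/(f(x_n) - f(x_{n-1}))

Iteration 1:
  f(0.000000) = -1.000000
  f(2.890000) = 6.751269
  x_2 = 2.890000 - 6.751269×(2.890000 - 0.000000)/(6.751269 - (-1.000000))
       = 0.372842
Iteration 2:
  f(2.890000) = 6.751269
  f(0.372842) = -0.246678
  x_3 = 0.372842 - (-0.246678)×(0.372842 - 2.890000)/(-0.246678 - 6.751269)
       = 0.461572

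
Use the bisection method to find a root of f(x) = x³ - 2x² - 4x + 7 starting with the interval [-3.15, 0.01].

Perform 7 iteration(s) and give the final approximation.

f(x) = x³ - 2x² - 4x + 7
Initial interval: [-3.15, 0.01]

Iteration 1:
  c_1 = (-3.150000 + 0.010000)/2 = -1.570000
  f(c_1) = f(-1.570000) = 4.480307
  f(a) × f(c) < 0, new interval: [-3.150000, -1.570000]
Iteration 2:
  c_2 = (-3.150000 + (-1.570000))/2 = -2.360000
  f(c_2) = f(-2.360000) = -7.843456
  f(a) × f(c) ≥ 0, new interval: [-2.360000, -1.570000]
Iteration 3:
  c_3 = (-2.360000 + (-1.570000))/2 = -1.965000
  f(c_3) = f(-1.965000) = -0.449757
  f(a) × f(c) ≥ 0, new interval: [-1.965000, -1.570000]
Iteration 4:
  c_4 = (-1.965000 + (-1.570000))/2 = -1.767500
  f(c_4) = f(-1.767500) = 2.300118
  f(a) × f(c) < 0, new interval: [-1.965000, -1.767500]
Iteration 5:
  c_5 = (-1.965000 + (-1.767500))/2 = -1.866250
  f(c_5) = f(-1.866250) = 0.999280
  f(a) × f(c) < 0, new interval: [-1.965000, -1.866250]
Iteration 6:
  c_6 = (-1.965000 + (-1.866250))/2 = -1.915625
  f(c_6) = f(-1.915625) = 0.293648
  f(a) × f(c) < 0, new interval: [-1.965000, -1.915625]
Iteration 7:
  c_7 = (-1.965000 + (-1.915625))/2 = -1.940312
  f(c_7) = f(-1.940312) = -0.073288
  f(a) × f(c) ≥ 0, new interval: [-1.940312, -1.915625]

After 7 iteration(s), the approximation is c_7 = -1.940312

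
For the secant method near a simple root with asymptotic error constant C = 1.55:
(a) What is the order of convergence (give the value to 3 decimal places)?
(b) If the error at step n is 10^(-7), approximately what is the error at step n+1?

(a) Secant method has superlinear convergence with order φ = (1+√5)/2 ≈ 1.618.
    This means |e_{n+1}| ≈ C|e_n|^1.618.

(b) With |e_n| = 10^(-7) and C = 1.55:
    |e_{n+1}| ≈ 1.55 × (10^(-7))^1.618 = 1.55 × 10^(-11.33)

(a) ≈ 1.618 (golden ratio); (b) |e_{n+1}| ≈ 7.313e-12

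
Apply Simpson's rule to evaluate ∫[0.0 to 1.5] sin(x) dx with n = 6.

f(x) = sin(x)
a = 0.0, b = 1.5, n = 6
h = (b - a)/n = 0.250000

Simpson's rule: (h/3)[f(x₀) + 4f(x₁) + 2f(x₂) + ... + f(xₙ)]

x_0 = 0.0000, f(x_0) = 0.000000, coefficient = 1
x_1 = 0.2500, f(x_1) = 0.247404, coefficient = 4
x_2 = 0.5000, f(x_2) = 0.479426, coefficient = 2
x_3 = 0.7500, f(x_3) = 0.681639, coefficient = 4
x_4 = 1.0000, f(x_4) = 0.841471, coefficient = 2
x_5 = 1.2500, f(x_5) = 0.948985, coefficient = 4
x_6 = 1.5000, f(x_6) = 0.997495, coefficient = 1

I ≈ (0.250000/3) × 11.151397 = 0.929283
Exact value: 0.929263
Error: 0.000020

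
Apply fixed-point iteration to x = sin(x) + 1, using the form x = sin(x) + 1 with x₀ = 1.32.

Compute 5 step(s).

Equation: x = sin(x) + 1
Fixed-point form: x = sin(x) + 1
x₀ = 1.32

x_1 = g(1.320000) = 1.968715
x_2 = g(1.968715) = 1.921869
x_3 = g(1.921869) = 1.939004
x_4 = g(1.939004) = 1.932974
x_5 = g(1.932974) = 1.935127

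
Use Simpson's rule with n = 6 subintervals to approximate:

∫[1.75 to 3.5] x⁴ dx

f(x) = x⁴
a = 1.75, b = 3.5, n = 6
h = (b - a)/n = 0.291667

Simpson's rule: (h/3)[f(x₀) + 4f(x₁) + 2f(x₂) + ... + f(xₙ)]

x_0 = 1.7500, f(x_0) = 9.378906, coefficient = 1
x_1 = 2.0417, f(x_1) = 17.375582, coefficient = 4
x_2 = 2.3333, f(x_2) = 29.641975, coefficient = 2
x_3 = 2.6250, f(x_3) = 47.480713, coefficient = 4
x_4 = 2.9167, f(x_4) = 72.368104, coefficient = 2
x_5 = 3.2083, f(x_5) = 105.954141, coefficient = 4
x_6 = 3.5000, f(x_6) = 150.062500, coefficient = 1

I ≈ (0.291667/3) × 1046.703306 = 101.762821
Exact value: 101.761133
Error: 0.001689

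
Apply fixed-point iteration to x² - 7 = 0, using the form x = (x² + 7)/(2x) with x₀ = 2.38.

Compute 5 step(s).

Equation: x² - 7 = 0
Fixed-point form: x = (x² + 7)/(2x)
x₀ = 2.38

x_1 = g(2.380000) = 2.660588
x_2 = g(2.660588) = 2.645793
x_3 = g(2.645793) = 2.645751
x_4 = g(2.645751) = 2.645751
x_5 = g(2.645751) = 2.645751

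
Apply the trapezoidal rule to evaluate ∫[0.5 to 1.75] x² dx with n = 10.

f(x) = x²
a = 0.5, b = 1.75, n = 10
h = (b - a)/n = 0.125000

Trapezoidal rule: (h/2)[f(x₀) + 2f(x₁) + 2f(x₂) + ... + f(xₙ)]

x_0 = 0.5000, f(x_0) = 0.250000, coefficient = 1
x_1 = 0.6250, f(x_1) = 0.390625, coefficient = 2
x_2 = 0.7500, f(x_2) = 0.562500, coefficient = 2
x_3 = 0.8750, f(x_3) = 0.765625, coefficient = 2
x_4 = 1.0000, f(x_4) = 1.000000, coefficient = 2
x_5 = 1.1250, f(x_5) = 1.265625, coefficient = 2
x_6 = 1.2500, f(x_6) = 1.562500, coefficient = 2
x_7 = 1.3750, f(x_7) = 1.890625, coefficient = 2
x_8 = 1.5000, f(x_8) = 2.250000, coefficient = 2
x_9 = 1.6250, f(x_9) = 2.640625, coefficient = 2
x_10 = 1.7500, f(x_10) = 3.062500, coefficient = 1

I ≈ (0.125000/2) × 27.968750 = 1.748047
Exact value: 1.744792
Error: 0.003255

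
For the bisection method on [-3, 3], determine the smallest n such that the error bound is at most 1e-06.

We need (b-a)/2^n ≤ 1e-06
(3 - (-3))/2^n ≤ 1e-06
6/2^n ≤ 1e-06
2^n ≥ 6000000
n ≥ log₂(6000000) = 22.52
n ≥ 23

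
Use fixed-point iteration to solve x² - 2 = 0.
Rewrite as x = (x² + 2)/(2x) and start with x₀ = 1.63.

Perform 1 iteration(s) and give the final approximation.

Equation: x² - 2 = 0
Fixed-point form: x = (x² + 2)/(2x)
x₀ = 1.63

x_1 = g(1.630000) = 1.428497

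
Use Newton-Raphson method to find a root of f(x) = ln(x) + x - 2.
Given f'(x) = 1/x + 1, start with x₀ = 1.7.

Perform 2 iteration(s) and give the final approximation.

f(x) = ln(x) + x - 2
f'(x) = 1/x + 1
x₀ = 1.7

Newton-Raphson formula: x_{n+1} = x_n - f(x_n)/f'(x_n)

Iteration 1:
  f(1.700000) = 0.230628
  f'(1.700000) = 1.588235
  x_1 = 1.700000 - 0.230628/1.588235 = 1.554790
Iteration 2:
  f(1.554790) = -0.003870
  f'(1.554790) = 1.643174
  x_2 = 1.554790 - (-0.003870)/1.643174 = 1.557145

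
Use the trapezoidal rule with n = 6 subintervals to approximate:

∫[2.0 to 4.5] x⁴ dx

f(x) = x⁴
a = 2.0, b = 4.5, n = 6
h = (b - a)/n = 0.416667

Trapezoidal rule: (h/2)[f(x₀) + 2f(x₁) + 2f(x₂) + ... + f(xₙ)]

x_0 = 2.0000, f(x_0) = 16.000000, coefficient = 1
x_1 = 2.4167, f(x_1) = 34.108845, coefficient = 2
x_2 = 2.8333, f(x_2) = 64.445216, coefficient = 2
x_3 = 3.2500, f(x_3) = 111.566406, coefficient = 2
x_4 = 3.6667, f(x_4) = 180.753086, coefficient = 2
x_5 = 4.0833, f(x_5) = 278.009307, coefficient = 2
x_6 = 4.5000, f(x_6) = 410.062500, coefficient = 1

I ≈ (0.416667/2) × 1763.828221 = 367.464213
Exact value: 362.656250
Error: 4.807963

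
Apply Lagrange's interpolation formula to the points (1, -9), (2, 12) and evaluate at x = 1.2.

Lagrange interpolation formula:
P(x) = Σ yᵢ × Lᵢ(x)
where Lᵢ(x) = Π_{j≠i} (x - xⱼ)/(xᵢ - xⱼ)

L_0(1.2) = (1.2 - 2)/(1 - 2) = 0.800000
L_1(1.2) = (1.2 - 1)/(2 - 1) = 0.200000

P(1.2) = (-9)×L_0(1.2) + 12×L_1(1.2)
P(1.2) = -4.800000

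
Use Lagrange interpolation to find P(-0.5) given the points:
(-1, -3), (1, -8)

Lagrange interpolation formula:
P(x) = Σ yᵢ × Lᵢ(x)
where Lᵢ(x) = Π_{j≠i} (x - xⱼ)/(xᵢ - xⱼ)

L_0(-0.5) = (-0.5 - 1)/(-1 - 1) = 0.750000
L_1(-0.5) = (-0.5 - (-1))/(1 - (-1)) = 0.250000

P(-0.5) = (-3)×L_0(-0.5) + (-8)×L_1(-0.5)
P(-0.5) = -4.250000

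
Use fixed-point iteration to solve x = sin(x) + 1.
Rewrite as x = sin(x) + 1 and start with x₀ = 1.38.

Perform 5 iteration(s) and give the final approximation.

Equation: x = sin(x) + 1
Fixed-point form: x = sin(x) + 1
x₀ = 1.38

x_1 = g(1.380000) = 1.981854
x_2 = g(1.981854) = 1.916699
x_3 = g(1.916699) = 1.940770
x_4 = g(1.940770) = 1.932337
x_5 = g(1.932337) = 1.935353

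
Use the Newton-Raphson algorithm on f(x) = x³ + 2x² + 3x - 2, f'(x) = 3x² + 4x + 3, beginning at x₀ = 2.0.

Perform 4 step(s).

f(x) = x³ + 2x² + 3x - 2
f'(x) = 3x² + 4x + 3
x₀ = 2.0

Newton-Raphson formula: x_{n+1} = x_n - f(x_n)/f'(x_n)

Iteration 1:
  f(2.000000) = 20.000000
  f'(2.000000) = 23.000000
  x_1 = 2.000000 - 20.000000/23.000000 = 1.130435
Iteration 2:
  f(1.130435) = 5.391633
  f'(1.130435) = 11.355388
  x_2 = 1.130435 - 5.391633/11.355388 = 0.655626
Iteration 3:
  f(0.655626) = 1.108390
  f'(0.655626) = 6.912044
  x_3 = 0.655626 - 1.108390/6.912044 = 0.495270
Iteration 4:
  f(0.495270) = 0.097881
  f'(0.495270) = 5.716958
  x_4 = 0.495270 - 0.097881/5.716958 = 0.478149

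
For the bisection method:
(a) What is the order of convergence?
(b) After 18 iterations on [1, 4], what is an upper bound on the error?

(a) Bisection has linear (order 1) convergence; the error is halved each step.

(b) Error bound = (b-a)/2^n = (4 - 1)/2^{18}
    = 3/2^{18}

(a) 1 (linear); (b) error ≤ 1.14e-05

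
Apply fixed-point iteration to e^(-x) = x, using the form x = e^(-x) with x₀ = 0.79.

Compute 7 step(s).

Equation: e^(-x) = x
Fixed-point form: x = e^(-x)
x₀ = 0.79

x_1 = g(0.790000) = 0.453845
x_2 = g(0.453845) = 0.635181
x_3 = g(0.635181) = 0.529839
x_4 = g(0.529839) = 0.588699
x_5 = g(0.588699) = 0.555049
x_6 = g(0.555049) = 0.574044
x_7 = g(0.574044) = 0.563243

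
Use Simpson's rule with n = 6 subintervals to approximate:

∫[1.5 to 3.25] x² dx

f(x) = x²
a = 1.5, b = 3.25, n = 6
h = (b - a)/n = 0.291667

Simpson's rule: (h/3)[f(x₀) + 4f(x₁) + 2f(x₂) + ... + f(xₙ)]

x_0 = 1.5000, f(x_0) = 2.250000, coefficient = 1
x_1 = 1.7917, f(x_1) = 3.210069, coefficient = 4
x_2 = 2.0833, f(x_2) = 4.340278, coefficient = 2
x_3 = 2.3750, f(x_3) = 5.640625, coefficient = 4
x_4 = 2.6667, f(x_4) = 7.111111, coefficient = 2
x_5 = 2.9583, f(x_5) = 8.751736, coefficient = 4
x_6 = 3.2500, f(x_6) = 10.562500, coefficient = 1

I ≈ (0.291667/3) × 106.125000 = 10.317708
Exact value: 10.317708
Error: 0.000000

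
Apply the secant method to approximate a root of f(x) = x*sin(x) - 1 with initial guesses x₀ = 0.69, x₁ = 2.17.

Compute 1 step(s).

f(x) = x*sin(x) - 1
x₀ = 0.69, x₁ = 2.17

Secant formula: x_{n+1} = x_n - f(x_n)(x_n - x_{n-1})/(f(x_n) - f(x_{n-1}))

Iteration 1:
  f(0.690000) = -0.560789
  f(2.170000) = 0.791953
  x_2 = 2.170000 - 0.791953×(2.170000 - 0.690000)/(0.791953 - (-0.560789))
       = 1.303545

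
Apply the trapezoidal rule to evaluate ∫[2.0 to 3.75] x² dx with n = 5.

f(x) = x²
a = 2.0, b = 3.75, n = 5
h = (b - a)/n = 0.350000

Trapezoidal rule: (h/2)[f(x₀) + 2f(x₁) + 2f(x₂) + ... + f(xₙ)]

x_0 = 2.0000, f(x_0) = 4.000000, coefficient = 1
x_1 = 2.3500, f(x_1) = 5.522500, coefficient = 2
x_2 = 2.7000, f(x_2) = 7.290000, coefficient = 2
x_3 = 3.0500, f(x_3) = 9.302500, coefficient = 2
x_4 = 3.4000, f(x_4) = 11.560000, coefficient = 2
x_5 = 3.7500, f(x_5) = 14.062500, coefficient = 1

I ≈ (0.350000/2) × 85.412500 = 14.947187
Exact value: 14.911458
Error: 0.035729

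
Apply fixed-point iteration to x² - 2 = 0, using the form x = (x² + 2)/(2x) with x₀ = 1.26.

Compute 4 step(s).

Equation: x² - 2 = 0
Fixed-point form: x = (x² + 2)/(2x)
x₀ = 1.26

x_1 = g(1.260000) = 1.423651
x_2 = g(1.423651) = 1.414245
x_3 = g(1.414245) = 1.414214
x_4 = g(1.414214) = 1.414214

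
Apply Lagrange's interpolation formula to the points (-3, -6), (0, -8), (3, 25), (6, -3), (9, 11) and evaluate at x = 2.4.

Lagrange interpolation formula:
P(x) = Σ yᵢ × Lᵢ(x)
where Lᵢ(x) = Π_{j≠i} (x - xⱼ)/(xᵢ - xⱼ)

L_0(2.4) = (2.4 - 0)/(-3 - 0) × (2.4 - 3)/(-3 - 3) × (2.4 - 6)/(-3 - 6) × (2.4 - 9)/(-3 - 9) = -0.017600
L_1(2.4) = (2.4 - (-3))/(0 - (-3)) × (2.4 - 3)/(0 - 3) × (2.4 - 6)/(0 - 6) × (2.4 - 9)/(0 - 9) = 0.158400
L_2(2.4) = (2.4 - (-3))/(3 - (-3)) × (2.4 - 0)/(3 - 0) × (2.4 - 6)/(3 - 6) × (2.4 - 9)/(3 - 9) = 0.950400
L_3(2.4) = (2.4 - (-3))/(6 - (-3)) × (2.4 - 0)/(6 - 0) × (2.4 - 3)/(6 - 3) × (2.4 - 9)/(6 - 9) = -0.105600
L_4(2.4) = (2.4 - (-3))/(9 - (-3)) × (2.4 - 0)/(9 - 0) × (2.4 - 3)/(9 - 3) × (2.4 - 6)/(9 - 6) = 0.014400

P(2.4) = (-6)×L_0(2.4) + (-8)×L_1(2.4) + 25×L_2(2.4) + (-3)×L_3(2.4) + 11×L_4(2.4)
P(2.4) = 23.073600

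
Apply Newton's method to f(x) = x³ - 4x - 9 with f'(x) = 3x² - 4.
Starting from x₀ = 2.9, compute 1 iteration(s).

f(x) = x³ - 4x - 9
f'(x) = 3x² - 4
x₀ = 2.9

Newton-Raphson formula: x_{n+1} = x_n - f(x_n)/f'(x_n)

Iteration 1:
  f(2.900000) = 3.789000
  f'(2.900000) = 21.230000
  x_1 = 2.900000 - 3.789000/21.230000 = 2.721526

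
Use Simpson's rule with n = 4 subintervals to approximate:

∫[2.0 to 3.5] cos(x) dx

f(x) = cos(x)
a = 2.0, b = 3.5, n = 4
h = (b - a)/n = 0.375000

Simpson's rule: (h/3)[f(x₀) + 4f(x₁) + 2f(x₂) + ... + f(xₙ)]

x_0 = 2.0000, f(x_0) = -0.416147, coefficient = 1
x_1 = 2.3750, f(x_1) = -0.720278, coefficient = 4
x_2 = 2.7500, f(x_2) = -0.924302, coefficient = 2
x_3 = 3.1250, f(x_3) = -0.999862, coefficient = 4
x_4 = 3.5000, f(x_4) = -0.936457, coefficient = 1

I ≈ (0.375000/3) × -10.081772 = -1.260221
Exact value: -1.260081
Error: 0.000141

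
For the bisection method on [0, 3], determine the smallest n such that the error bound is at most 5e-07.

We need (b-a)/2^n ≤ 5e-07
(3 - 0)/2^n ≤ 5e-07
3/2^n ≤ 5e-07
2^n ≥ 6000000
n ≥ log₂(6000000) = 22.52
n ≥ 23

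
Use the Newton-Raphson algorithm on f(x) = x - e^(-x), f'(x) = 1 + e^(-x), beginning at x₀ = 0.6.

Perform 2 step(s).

f(x) = x - e^(-x)
f'(x) = 1 + e^(-x)
x₀ = 0.6

Newton-Raphson formula: x_{n+1} = x_n - f(x_n)/f'(x_n)

Iteration 1:
  f(0.600000) = 0.051188
  f'(0.600000) = 1.548812
  x_1 = 0.600000 - 0.051188/1.548812 = 0.566950
Iteration 2:
  f(0.566950) = -0.000303
  f'(0.566950) = 1.567253
  x_2 = 0.566950 - (-0.000303)/1.567253 = 0.567143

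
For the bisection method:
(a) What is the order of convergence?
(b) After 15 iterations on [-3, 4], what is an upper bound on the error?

(a) Bisection has linear (order 1) convergence; the error is halved each step.

(b) Error bound = (b-a)/2^n = (4 - (-3))/2^{15}
    = 7/2^{15}

(a) 1 (linear); (b) error ≤ 2.14e-04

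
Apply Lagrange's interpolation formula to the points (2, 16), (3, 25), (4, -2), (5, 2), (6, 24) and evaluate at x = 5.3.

Lagrange interpolation formula:
P(x) = Σ yᵢ × Lᵢ(x)
where Lᵢ(x) = Π_{j≠i} (x - xⱼ)/(xᵢ - xⱼ)

L_0(5.3) = (5.3 - 3)/(2 - 3) × (5.3 - 4)/(2 - 4) × (5.3 - 5)/(2 - 5) × (5.3 - 6)/(2 - 6) = -0.026162
L_1(5.3) = (5.3 - 2)/(3 - 2) × (5.3 - 4)/(3 - 4) × (5.3 - 5)/(3 - 5) × (5.3 - 6)/(3 - 6) = 0.150150
L_2(5.3) = (5.3 - 2)/(4 - 2) × (5.3 - 3)/(4 - 3) × (5.3 - 5)/(4 - 5) × (5.3 - 6)/(4 - 6) = -0.398475
L_3(5.3) = (5.3 - 2)/(5 - 2) × (5.3 - 3)/(5 - 3) × (5.3 - 4)/(5 - 4) × (5.3 - 6)/(5 - 6) = 1.151150
L_4(5.3) = (5.3 - 2)/(6 - 2) × (5.3 - 3)/(6 - 3) × (5.3 - 4)/(6 - 4) × (5.3 - 5)/(6 - 5) = 0.123337

P(5.3) = 16×L_0(5.3) + 25×L_1(5.3) + (-2)×L_2(5.3) + 2×L_3(5.3) + 24×L_4(5.3)
P(5.3) = 9.394500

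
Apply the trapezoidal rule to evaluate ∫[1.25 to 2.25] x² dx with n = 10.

f(x) = x²
a = 1.25, b = 2.25, n = 10
h = (b - a)/n = 0.100000

Trapezoidal rule: (h/2)[f(x₀) + 2f(x₁) + 2f(x₂) + ... + f(xₙ)]

x_0 = 1.2500, f(x_0) = 1.562500, coefficient = 1
x_1 = 1.3500, f(x_1) = 1.822500, coefficient = 2
x_2 = 1.4500, f(x_2) = 2.102500, coefficient = 2
x_3 = 1.5500, f(x_3) = 2.402500, coefficient = 2
x_4 = 1.6500, f(x_4) = 2.722500, coefficient = 2
x_5 = 1.7500, f(x_5) = 3.062500, coefficient = 2
x_6 = 1.8500, f(x_6) = 3.422500, coefficient = 2
x_7 = 1.9500, f(x_7) = 3.802500, coefficient = 2
x_8 = 2.0500, f(x_8) = 4.202500, coefficient = 2
x_9 = 2.1500, f(x_9) = 4.622500, coefficient = 2
x_10 = 2.2500, f(x_10) = 5.062500, coefficient = 1

I ≈ (0.100000/2) × 62.950000 = 3.147500
Exact value: 3.145833
Error: 0.001667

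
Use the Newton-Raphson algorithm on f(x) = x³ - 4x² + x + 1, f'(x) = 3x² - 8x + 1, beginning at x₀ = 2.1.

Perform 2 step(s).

f(x) = x³ - 4x² + x + 1
f'(x) = 3x² - 8x + 1
x₀ = 2.1

Newton-Raphson formula: x_{n+1} = x_n - f(x_n)/f'(x_n)

Iteration 1:
  f(2.100000) = -5.279000
  f'(2.100000) = -2.570000
  x_1 = 2.100000 - (-5.279000)/(-2.570000) = 0.045914
Iteration 2:
  f(0.045914) = 1.037579
  f'(0.045914) = 0.639009
  x_2 = 0.045914 - 1.037579/0.639009 = -1.577816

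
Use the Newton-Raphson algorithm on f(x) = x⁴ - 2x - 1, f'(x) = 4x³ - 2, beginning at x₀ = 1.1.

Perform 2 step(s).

f(x) = x⁴ - 2x - 1
f'(x) = 4x³ - 2
x₀ = 1.1

Newton-Raphson formula: x_{n+1} = x_n - f(x_n)/f'(x_n)

Iteration 1:
  f(1.100000) = -1.735900
  f'(1.100000) = 3.324000
  x_1 = 1.100000 - (-1.735900)/3.324000 = 1.622232
Iteration 2:
  f(1.622232) = 2.681051
  f'(1.622232) = 15.076509
  x_2 = 1.622232 - 2.681051/15.076509 = 1.444403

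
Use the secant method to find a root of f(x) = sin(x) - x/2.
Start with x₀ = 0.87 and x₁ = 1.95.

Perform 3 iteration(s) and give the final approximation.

f(x) = sin(x) - x/2
x₀ = 0.87, x₁ = 1.95

Secant formula: x_{n+1} = x_n - f(x_n)(x_n - x_{n-1})/(f(x_n) - f(x_{n-1}))

Iteration 1:
  f(0.870000) = 0.329329
  f(1.950000) = -0.046040
  x_2 = 1.950000 - (-0.046040)×(1.950000 - 0.870000)/(-0.046040 - 0.329329)
       = 1.817534
Iteration 2:
  f(1.950000) = -0.046040
  f(1.817534) = 0.060947
  x_3 = 1.817534 - 0.060947×(1.817534 - 1.950000)/(0.060947 - (-0.046040))
       = 1.892996
Iteration 3:
  f(1.817534) = 0.060947
  f(1.892996) = 0.002044
  x_4 = 1.892996 - 0.002044×(1.892996 - 1.817534)/(0.002044 - 0.060947)
       = 1.895614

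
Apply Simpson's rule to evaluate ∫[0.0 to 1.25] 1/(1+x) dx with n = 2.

f(x) = 1/(1+x)
a = 0.0, b = 1.25, n = 2
h = (b - a)/n = 0.625000

Simpson's rule: (h/3)[f(x₀) + 4f(x₁) + 2f(x₂) + ... + f(xₙ)]

x_0 = 0.0000, f(x_0) = 1.000000, coefficient = 1
x_1 = 0.6250, f(x_1) = 0.615385, coefficient = 4
x_2 = 1.2500, f(x_2) = 0.444444, coefficient = 1

I ≈ (0.625000/3) × 3.905983 = 0.813746
Exact value: 0.810930
Error: 0.002816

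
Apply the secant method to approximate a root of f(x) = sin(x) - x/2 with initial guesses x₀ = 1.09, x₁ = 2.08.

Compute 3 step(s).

f(x) = sin(x) - x/2
x₀ = 1.09, x₁ = 2.08

Secant formula: x_{n+1} = x_n - f(x_n)(x_n - x_{n-1})/(f(x_n) - f(x_{n-1}))

Iteration 1:
  f(1.090000) = 0.341627
  f(2.080000) = -0.166867
  x_2 = 2.080000 - (-0.166867)×(2.080000 - 1.090000)/(-0.166867 - 0.341627)
       = 1.755122
Iteration 2:
  f(2.080000) = -0.166867
  f(1.755122) = 0.105499
  x_3 = 1.755122 - 0.105499×(1.755122 - 2.080000)/(0.105499 - (-0.166867))
       = 1.880961
Iteration 3:
  f(1.755122) = 0.105499
  f(1.880961) = 0.011803
  x_4 = 1.880961 - 0.011803×(1.880961 - 1.755122)/(0.011803 - 0.105499)
       = 1.896813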